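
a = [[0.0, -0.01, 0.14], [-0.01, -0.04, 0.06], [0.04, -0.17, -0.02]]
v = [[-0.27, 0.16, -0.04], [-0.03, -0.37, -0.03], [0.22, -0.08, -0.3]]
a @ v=[[0.03, -0.01, -0.04], [0.02, 0.01, -0.02], [-0.01, 0.07, 0.01]]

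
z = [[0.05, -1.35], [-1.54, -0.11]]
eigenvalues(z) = [1.41, -1.47]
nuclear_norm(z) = 2.89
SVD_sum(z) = [[-0.19, -0.03], [-1.51, -0.28]] + [[0.24, -1.32], [-0.03, 0.17]]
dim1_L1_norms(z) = [1.4, 1.65]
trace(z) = -0.06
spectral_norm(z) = 1.55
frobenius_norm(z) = 2.05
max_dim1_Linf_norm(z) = 1.54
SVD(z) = [[0.12, 0.99], [0.99, -0.12]] @ diag([1.546837132753763, 1.34758854430205]) @ [[-0.98, -0.18],[0.18, -0.98]]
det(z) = -2.08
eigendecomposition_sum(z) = [[0.75,-0.66], [-0.75,0.67]] + [[-0.7,-0.69], [-0.79,-0.78]]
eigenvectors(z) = [[0.7, 0.66],[-0.71, 0.75]]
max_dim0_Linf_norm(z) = 1.54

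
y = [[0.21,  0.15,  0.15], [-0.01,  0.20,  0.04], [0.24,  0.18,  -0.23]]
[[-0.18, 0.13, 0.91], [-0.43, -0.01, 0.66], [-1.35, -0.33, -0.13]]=y @ [[-0.87,-0.02,0.29], [-2.77,-0.3,2.7], [2.79,1.20,2.99]]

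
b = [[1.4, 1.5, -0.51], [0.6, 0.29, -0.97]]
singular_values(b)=[2.3, 0.76]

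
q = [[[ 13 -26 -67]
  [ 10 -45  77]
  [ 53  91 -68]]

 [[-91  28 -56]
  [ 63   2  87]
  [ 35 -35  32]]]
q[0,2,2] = -68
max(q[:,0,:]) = 28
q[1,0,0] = -91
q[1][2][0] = 35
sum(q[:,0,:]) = -199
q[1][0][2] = -56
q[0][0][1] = -26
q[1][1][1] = 2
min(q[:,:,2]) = -68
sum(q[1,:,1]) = -5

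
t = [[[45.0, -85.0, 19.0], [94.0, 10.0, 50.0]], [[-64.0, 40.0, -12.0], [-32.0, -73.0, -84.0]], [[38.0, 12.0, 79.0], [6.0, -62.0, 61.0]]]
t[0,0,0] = 45.0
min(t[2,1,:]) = -62.0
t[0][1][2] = 50.0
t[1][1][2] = -84.0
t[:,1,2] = [50.0, -84.0, 61.0]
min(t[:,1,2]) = -84.0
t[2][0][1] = 12.0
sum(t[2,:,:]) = 134.0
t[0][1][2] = 50.0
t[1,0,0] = -64.0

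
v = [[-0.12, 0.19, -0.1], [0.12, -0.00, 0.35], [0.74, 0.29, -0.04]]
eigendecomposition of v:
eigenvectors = [[(0.12+0j), (0.1-0.46j), (0.1+0.46j)], [0.70+0.00j, (0.28+0.51j), (0.28-0.51j)], [0.71+0.00j, (-0.67+0j), -0.67-0.00j]]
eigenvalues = [(0.38+0j), (-0.27+0.29j), (-0.27-0.29j)]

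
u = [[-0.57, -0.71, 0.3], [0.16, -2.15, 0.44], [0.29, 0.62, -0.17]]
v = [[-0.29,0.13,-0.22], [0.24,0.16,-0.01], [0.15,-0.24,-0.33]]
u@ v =[[0.04, -0.26, 0.03], [-0.50, -0.43, -0.16], [0.04, 0.18, -0.01]]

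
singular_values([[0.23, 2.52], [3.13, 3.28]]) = [4.99, 1.43]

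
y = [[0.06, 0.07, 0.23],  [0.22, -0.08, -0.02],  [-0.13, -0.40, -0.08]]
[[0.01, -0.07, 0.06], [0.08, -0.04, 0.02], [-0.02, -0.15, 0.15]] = y@[[0.33, -0.06, -0.03], [-0.06, 0.49, -0.44], [-0.03, -0.44, 0.42]]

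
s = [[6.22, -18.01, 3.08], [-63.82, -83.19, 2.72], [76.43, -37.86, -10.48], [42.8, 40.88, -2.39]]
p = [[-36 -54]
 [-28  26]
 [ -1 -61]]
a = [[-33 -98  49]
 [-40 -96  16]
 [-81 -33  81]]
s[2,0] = 76.43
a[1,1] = -96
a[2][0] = -81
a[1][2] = 16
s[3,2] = -2.39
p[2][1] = -61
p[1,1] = 26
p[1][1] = 26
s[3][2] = -2.39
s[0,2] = 3.08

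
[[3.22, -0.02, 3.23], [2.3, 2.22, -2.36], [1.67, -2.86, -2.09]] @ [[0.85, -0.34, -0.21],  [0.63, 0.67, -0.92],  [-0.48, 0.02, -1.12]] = [[1.17, -1.04, -4.28], [4.49, 0.66, 0.12], [0.62, -2.53, 4.62]]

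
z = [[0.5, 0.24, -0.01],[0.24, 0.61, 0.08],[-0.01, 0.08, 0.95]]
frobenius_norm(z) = 1.29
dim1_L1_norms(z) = [0.75, 0.93, 1.04]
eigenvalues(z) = [0.3, 0.78, 0.97]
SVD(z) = [[0.13, 0.62, -0.77], [0.29, 0.72, 0.63], [0.95, -0.31, -0.09]] @ diag([0.9734341426822817, 0.7829840850141396, 0.30358177230357863]) @ [[0.13, 0.29, 0.95], [0.62, 0.72, -0.31], [-0.77, 0.63, -0.09]]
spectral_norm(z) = 0.97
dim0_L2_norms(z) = [0.55, 0.66, 0.95]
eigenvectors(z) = [[-0.77, 0.62, 0.13],  [0.63, 0.72, 0.29],  [-0.09, -0.31, 0.95]]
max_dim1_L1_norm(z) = 1.04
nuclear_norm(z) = 2.06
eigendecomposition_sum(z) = [[0.18, -0.15, 0.02], [-0.15, 0.12, -0.02], [0.02, -0.02, 0.0]] + [[0.3, 0.35, -0.15], [0.35, 0.41, -0.17], [-0.15, -0.17, 0.07]] + [[0.02, 0.04, 0.12], [0.04, 0.08, 0.27], [0.12, 0.27, 0.87]]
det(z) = 0.23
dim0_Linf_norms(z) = [0.5, 0.61, 0.95]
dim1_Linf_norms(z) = [0.5, 0.61, 0.95]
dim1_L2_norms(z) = [0.55, 0.66, 0.95]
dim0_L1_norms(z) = [0.75, 0.93, 1.04]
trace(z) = 2.06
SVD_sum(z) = [[0.02, 0.04, 0.12],  [0.04, 0.08, 0.27],  [0.12, 0.27, 0.87]] + [[0.30, 0.35, -0.15],[0.35, 0.41, -0.17],[-0.15, -0.17, 0.07]] + [[0.18, -0.15, 0.02], [-0.15, 0.12, -0.02], [0.02, -0.02, 0.0]]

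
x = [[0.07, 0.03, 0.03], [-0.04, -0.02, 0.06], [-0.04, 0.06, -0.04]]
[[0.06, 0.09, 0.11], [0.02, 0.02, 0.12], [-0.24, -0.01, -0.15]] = x @ [[1.61, 0.53, 0.78], [-2.52, 0.87, -0.45], [0.62, 1.05, 2.33]]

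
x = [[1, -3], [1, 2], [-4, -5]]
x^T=[[1, 1, -4], [-3, 2, -5]]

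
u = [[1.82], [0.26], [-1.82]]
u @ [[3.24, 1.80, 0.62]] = [[5.90,  3.28,  1.13],[0.84,  0.47,  0.16],[-5.9,  -3.28,  -1.13]]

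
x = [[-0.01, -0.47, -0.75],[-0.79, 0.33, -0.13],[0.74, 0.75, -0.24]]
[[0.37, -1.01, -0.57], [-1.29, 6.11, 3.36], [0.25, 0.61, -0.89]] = x @ [[1.25, -5.19, -3.35],[-0.89, 5.32, 1.98],[0.05, -1.92, -0.43]]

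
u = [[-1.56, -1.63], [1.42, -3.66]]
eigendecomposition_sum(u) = [[(-0.78+1.8j), (-0.82-1.93j)], [0.71+1.68j, -1.83-0.69j]] + [[-0.78-1.80j, (-0.82+1.93j)], [(0.71-1.68j), -1.83+0.69j]]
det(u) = 8.02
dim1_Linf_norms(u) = [1.63, 3.66]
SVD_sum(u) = [[0.27, -1.23], [0.83, -3.79]] + [[-1.83, -0.4], [0.59, 0.13]]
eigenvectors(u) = [[(0.73+0j), 0.73-0.00j], [(0.47-0.49j), (0.47+0.49j)]]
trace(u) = -5.22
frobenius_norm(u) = 4.53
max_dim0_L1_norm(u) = 5.29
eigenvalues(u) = [(-2.61+1.1j), (-2.61-1.1j)]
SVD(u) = [[0.31, 0.95], [0.95, -0.31]] @ diag([4.078103956809724, 1.9676300763743366]) @ [[0.21, -0.98], [-0.98, -0.21]]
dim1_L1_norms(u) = [3.19, 5.08]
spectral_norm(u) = 4.08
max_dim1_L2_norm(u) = 3.93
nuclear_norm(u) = 6.05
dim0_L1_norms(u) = [2.98, 5.29]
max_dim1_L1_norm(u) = 5.08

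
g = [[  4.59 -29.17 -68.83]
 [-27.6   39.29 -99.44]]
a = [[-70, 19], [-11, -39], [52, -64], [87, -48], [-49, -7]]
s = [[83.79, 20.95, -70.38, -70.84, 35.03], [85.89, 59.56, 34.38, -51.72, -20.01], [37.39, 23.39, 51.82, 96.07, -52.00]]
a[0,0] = -70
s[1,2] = 34.38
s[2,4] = -52.0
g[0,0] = 4.59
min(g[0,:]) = -68.83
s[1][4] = -20.01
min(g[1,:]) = -99.44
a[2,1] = -64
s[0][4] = 35.03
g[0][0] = 4.59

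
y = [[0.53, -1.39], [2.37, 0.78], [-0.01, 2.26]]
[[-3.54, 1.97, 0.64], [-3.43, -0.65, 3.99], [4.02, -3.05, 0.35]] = y @ [[-2.03, 0.17, 1.63], [1.77, -1.35, 0.16]]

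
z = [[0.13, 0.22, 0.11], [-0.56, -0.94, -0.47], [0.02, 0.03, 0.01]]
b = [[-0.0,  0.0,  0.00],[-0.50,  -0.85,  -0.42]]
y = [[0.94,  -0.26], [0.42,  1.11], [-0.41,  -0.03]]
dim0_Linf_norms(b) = [0.5, 0.85, 0.42]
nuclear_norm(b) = 1.07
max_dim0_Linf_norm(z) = 0.94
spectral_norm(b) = 1.07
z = y @ b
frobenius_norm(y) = 1.59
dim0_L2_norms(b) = [0.5, 0.85, 0.42]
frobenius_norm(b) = 1.07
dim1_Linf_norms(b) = [0.0, 0.85]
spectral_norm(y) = 1.23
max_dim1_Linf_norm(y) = 1.11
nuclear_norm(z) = 1.23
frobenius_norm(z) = 1.22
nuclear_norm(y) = 2.24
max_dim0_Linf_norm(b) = 0.85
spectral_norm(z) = 1.22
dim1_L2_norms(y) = [0.98, 1.19, 0.41]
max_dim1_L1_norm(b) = 1.77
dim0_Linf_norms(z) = [0.56, 0.94, 0.47]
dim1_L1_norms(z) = [0.46, 1.97, 0.06]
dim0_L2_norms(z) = [0.58, 0.97, 0.48]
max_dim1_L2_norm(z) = 1.19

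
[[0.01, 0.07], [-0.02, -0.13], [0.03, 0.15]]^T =[[0.01, -0.02, 0.03], [0.07, -0.13, 0.15]]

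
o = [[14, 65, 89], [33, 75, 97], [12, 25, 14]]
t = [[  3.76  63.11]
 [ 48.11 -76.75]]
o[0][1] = 65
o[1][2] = 97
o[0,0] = 14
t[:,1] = [63.11, -76.75]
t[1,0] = 48.11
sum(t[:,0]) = 51.87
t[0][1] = 63.11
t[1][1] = -76.75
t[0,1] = 63.11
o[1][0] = 33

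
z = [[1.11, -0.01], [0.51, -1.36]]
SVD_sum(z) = [[0.42,-0.54], [0.85,-1.09]] + [[0.69, 0.53], [-0.34, -0.27]]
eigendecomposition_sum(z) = [[1.11,-0.0], [0.23,-0.00]] + [[0.00, -0.01], [0.28, -1.36]]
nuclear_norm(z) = 2.52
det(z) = -1.50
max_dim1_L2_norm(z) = 1.45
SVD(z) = [[0.45, 0.90], [0.9, -0.45]] @ diag([1.5485370369332958, 0.9715621674632295]) @ [[0.61, -0.79], [0.79, 0.61]]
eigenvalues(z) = [1.11, -1.36]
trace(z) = -0.25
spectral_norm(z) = 1.55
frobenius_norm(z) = 1.83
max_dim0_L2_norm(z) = 1.36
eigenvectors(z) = [[0.98, 0.00], [0.20, 1.00]]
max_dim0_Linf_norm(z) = 1.36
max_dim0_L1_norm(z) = 1.62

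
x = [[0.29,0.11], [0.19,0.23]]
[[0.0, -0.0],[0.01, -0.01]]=x @ [[-0.01, 0.01], [0.05, -0.05]]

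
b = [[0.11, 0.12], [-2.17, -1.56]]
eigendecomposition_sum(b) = [[-0.07, -0.01], [0.11, 0.01]] + [[0.18,  0.13], [-2.28,  -1.57]]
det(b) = 0.09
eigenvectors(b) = [[0.57, -0.08], [-0.82, 1.0]]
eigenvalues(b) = [-0.06, -1.39]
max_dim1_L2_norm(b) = 2.67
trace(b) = -1.45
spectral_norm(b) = 2.68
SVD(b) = [[-0.06, 1.00], [1.00, 0.06]] @ diag([2.6772933898530393, 0.0331678255123446]) @ [[-0.81, -0.58], [-0.58, 0.81]]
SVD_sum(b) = [[0.13,0.09], [-2.17,-1.56]] + [[-0.02, 0.03], [-0.0, 0.0]]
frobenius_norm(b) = 2.68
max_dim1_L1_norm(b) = 3.73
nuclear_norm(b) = 2.71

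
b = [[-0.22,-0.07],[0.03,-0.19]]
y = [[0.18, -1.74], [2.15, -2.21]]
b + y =[[-0.04, -1.81], [2.18, -2.40]]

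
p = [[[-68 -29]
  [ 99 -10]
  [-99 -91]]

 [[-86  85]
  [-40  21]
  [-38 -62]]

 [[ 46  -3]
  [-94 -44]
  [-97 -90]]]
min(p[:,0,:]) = -86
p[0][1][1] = -10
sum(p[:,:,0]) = -377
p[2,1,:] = [-94, -44]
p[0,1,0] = 99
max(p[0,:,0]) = 99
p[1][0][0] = -86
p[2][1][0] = -94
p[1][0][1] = 85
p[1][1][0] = -40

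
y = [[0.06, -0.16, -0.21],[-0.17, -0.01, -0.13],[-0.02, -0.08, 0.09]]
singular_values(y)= [0.29, 0.19, 0.11]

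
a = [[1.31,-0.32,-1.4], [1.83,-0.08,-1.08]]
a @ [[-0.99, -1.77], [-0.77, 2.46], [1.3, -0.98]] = [[-2.87,-1.73], [-3.15,-2.38]]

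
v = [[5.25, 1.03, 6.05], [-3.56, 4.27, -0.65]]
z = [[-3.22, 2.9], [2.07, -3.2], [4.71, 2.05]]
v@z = [[13.72, 24.33], [17.24, -25.32]]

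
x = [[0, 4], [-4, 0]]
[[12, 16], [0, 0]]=x @ [[0, 0], [3, 4]]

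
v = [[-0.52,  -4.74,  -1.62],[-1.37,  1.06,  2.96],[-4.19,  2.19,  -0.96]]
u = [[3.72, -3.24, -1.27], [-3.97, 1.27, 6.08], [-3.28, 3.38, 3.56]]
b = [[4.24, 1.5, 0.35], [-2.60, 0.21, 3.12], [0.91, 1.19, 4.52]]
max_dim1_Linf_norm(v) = 4.74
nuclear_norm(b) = 11.20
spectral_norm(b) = 5.66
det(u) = -29.06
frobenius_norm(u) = 10.73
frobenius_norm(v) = 7.77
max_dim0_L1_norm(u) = 10.97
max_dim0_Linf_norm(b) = 4.52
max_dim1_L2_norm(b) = 4.76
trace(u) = 8.55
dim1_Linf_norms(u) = [3.72, 6.08, 3.56]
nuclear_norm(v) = 12.83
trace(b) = 8.97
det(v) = 66.59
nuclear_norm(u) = 14.34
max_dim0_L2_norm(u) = 7.16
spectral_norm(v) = 5.96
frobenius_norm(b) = 7.72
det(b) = 9.02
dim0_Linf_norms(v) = [4.19, 4.74, 2.96]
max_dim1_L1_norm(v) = 7.34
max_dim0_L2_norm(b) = 5.5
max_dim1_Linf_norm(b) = 4.52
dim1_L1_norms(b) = [6.09, 5.93, 6.62]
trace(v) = -0.42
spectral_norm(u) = 10.17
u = b + v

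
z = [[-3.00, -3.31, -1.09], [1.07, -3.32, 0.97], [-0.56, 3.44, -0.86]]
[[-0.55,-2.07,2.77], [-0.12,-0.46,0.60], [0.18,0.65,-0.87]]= z @ [[0.07, 0.26, -0.35], [0.08, 0.3, -0.4], [0.07, 0.27, -0.36]]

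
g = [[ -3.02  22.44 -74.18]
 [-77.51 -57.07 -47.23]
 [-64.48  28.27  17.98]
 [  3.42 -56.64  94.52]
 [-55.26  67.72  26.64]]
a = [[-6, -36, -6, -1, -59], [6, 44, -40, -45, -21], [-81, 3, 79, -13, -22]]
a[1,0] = 6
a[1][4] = -21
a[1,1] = 44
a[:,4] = [-59, -21, -22]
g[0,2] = -74.18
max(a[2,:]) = 79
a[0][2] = -6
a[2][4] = -22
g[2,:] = [-64.48, 28.27, 17.98]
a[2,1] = 3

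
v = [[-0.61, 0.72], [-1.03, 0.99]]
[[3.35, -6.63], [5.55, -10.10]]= v @ [[-4.92, 5.14], [0.49, -4.85]]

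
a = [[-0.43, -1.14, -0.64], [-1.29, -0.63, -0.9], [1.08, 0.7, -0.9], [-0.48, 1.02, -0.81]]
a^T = [[-0.43, -1.29, 1.08, -0.48], [-1.14, -0.63, 0.7, 1.02], [-0.64, -0.9, -0.90, -0.81]]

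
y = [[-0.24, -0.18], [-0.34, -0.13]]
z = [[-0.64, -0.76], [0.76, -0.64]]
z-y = [[-0.40, -0.58], [1.10, -0.51]]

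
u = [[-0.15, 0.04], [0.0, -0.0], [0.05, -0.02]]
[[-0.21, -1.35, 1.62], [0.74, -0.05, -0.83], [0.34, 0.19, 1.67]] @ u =[[0.11, -0.04], [-0.15, 0.05], [0.03, -0.02]]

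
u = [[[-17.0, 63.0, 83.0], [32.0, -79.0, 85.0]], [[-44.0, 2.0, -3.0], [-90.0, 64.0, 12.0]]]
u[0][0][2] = 83.0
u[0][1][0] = 32.0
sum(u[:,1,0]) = -58.0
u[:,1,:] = [[32.0, -79.0, 85.0], [-90.0, 64.0, 12.0]]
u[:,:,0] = [[-17.0, 32.0], [-44.0, -90.0]]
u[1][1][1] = 64.0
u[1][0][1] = 2.0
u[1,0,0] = -44.0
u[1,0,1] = 2.0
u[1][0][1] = 2.0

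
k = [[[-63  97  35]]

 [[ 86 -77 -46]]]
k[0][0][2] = 35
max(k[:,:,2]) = 35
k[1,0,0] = 86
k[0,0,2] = 35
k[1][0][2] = -46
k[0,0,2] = 35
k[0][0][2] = 35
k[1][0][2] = -46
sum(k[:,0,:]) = 32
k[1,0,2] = -46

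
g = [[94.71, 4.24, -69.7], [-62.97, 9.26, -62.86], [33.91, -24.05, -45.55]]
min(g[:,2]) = -69.7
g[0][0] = 94.71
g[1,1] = 9.26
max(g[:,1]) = 9.26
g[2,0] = 33.91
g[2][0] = 33.91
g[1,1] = 9.26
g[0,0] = 94.71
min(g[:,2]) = -69.7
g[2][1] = -24.05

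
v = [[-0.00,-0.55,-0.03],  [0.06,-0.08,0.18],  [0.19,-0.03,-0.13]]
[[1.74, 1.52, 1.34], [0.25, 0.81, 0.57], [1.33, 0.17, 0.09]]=v @ [[5.3, 2.13, 1.2], [-3.07, -2.90, -2.53], [-1.75, 2.49, 1.65]]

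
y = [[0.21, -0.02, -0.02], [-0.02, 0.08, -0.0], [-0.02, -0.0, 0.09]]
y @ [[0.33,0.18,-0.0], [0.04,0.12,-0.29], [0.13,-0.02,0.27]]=[[0.07, 0.04, 0.00], [-0.00, 0.01, -0.02], [0.01, -0.01, 0.02]]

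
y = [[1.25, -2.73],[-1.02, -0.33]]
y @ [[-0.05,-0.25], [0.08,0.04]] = [[-0.28, -0.42],[0.02, 0.24]]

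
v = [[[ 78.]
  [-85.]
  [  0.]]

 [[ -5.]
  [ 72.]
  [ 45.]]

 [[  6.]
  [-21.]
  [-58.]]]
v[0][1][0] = -85.0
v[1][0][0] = -5.0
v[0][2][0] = 0.0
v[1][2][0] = 45.0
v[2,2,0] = -58.0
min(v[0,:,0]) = -85.0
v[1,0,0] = -5.0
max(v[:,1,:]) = 72.0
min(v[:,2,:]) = -58.0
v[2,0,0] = 6.0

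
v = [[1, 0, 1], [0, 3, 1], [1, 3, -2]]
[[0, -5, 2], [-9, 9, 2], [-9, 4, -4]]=v@[[0, -5, 0], [-3, 3, 0], [0, 0, 2]]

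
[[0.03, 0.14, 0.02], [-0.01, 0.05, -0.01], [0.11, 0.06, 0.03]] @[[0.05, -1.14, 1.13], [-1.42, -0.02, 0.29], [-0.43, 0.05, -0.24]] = [[-0.21,-0.04,0.07], [-0.07,0.01,0.01], [-0.09,-0.13,0.13]]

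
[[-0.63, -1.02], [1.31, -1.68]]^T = [[-0.63, 1.31], [-1.02, -1.68]]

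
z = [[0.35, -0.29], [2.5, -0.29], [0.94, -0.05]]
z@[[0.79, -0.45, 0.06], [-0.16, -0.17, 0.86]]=[[0.32, -0.11, -0.23], [2.02, -1.08, -0.10], [0.75, -0.41, 0.01]]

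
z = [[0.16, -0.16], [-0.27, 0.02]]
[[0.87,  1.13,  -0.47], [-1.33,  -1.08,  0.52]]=z @ [[4.88, 3.76, -1.84], [-0.56, -3.3, 1.12]]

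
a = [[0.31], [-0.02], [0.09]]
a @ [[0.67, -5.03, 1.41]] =[[0.21, -1.56, 0.44], [-0.01, 0.10, -0.03], [0.06, -0.45, 0.13]]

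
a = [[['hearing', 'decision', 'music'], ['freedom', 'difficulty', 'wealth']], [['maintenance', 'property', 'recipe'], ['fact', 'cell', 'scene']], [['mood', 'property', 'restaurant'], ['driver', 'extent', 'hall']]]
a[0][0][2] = 'music'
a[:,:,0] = [['hearing', 'freedom'], ['maintenance', 'fact'], ['mood', 'driver']]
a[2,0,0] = 'mood'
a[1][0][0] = 'maintenance'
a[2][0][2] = 'restaurant'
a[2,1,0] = 'driver'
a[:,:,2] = [['music', 'wealth'], ['recipe', 'scene'], ['restaurant', 'hall']]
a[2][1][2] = 'hall'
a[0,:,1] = ['decision', 'difficulty']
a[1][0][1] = 'property'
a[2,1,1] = 'extent'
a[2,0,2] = 'restaurant'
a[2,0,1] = 'property'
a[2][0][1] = 'property'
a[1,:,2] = ['recipe', 'scene']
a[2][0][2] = 'restaurant'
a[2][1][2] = 'hall'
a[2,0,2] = 'restaurant'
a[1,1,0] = 'fact'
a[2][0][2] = 'restaurant'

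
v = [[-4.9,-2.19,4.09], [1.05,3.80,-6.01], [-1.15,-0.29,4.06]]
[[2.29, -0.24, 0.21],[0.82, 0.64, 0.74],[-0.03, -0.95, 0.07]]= v@[[-0.67, -0.07, -0.15], [0.1, -0.24, 0.22], [-0.19, -0.27, -0.01]]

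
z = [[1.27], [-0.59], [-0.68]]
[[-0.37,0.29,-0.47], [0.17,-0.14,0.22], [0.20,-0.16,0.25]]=z@[[-0.29, 0.23, -0.37]]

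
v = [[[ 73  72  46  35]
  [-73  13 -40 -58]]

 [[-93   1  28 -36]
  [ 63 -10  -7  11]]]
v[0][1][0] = -73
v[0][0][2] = 46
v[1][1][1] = -10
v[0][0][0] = 73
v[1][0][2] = 28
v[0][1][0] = -73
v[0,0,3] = 35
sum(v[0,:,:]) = 68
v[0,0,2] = 46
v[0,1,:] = [-73, 13, -40, -58]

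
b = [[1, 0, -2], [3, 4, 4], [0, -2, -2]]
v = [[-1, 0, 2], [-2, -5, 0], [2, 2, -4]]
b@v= [[-5, -4, 10], [-3, -12, -10], [0, 6, 8]]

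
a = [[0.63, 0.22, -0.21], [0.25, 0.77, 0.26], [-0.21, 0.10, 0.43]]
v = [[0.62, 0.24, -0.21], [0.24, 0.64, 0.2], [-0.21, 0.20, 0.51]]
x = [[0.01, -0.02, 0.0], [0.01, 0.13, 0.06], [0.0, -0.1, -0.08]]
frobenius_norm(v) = 1.16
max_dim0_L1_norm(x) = 0.25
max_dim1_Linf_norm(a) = 0.77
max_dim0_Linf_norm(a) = 0.77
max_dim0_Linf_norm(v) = 0.64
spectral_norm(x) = 0.19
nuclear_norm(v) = 1.77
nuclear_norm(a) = 1.84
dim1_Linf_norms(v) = [0.62, 0.64, 0.51]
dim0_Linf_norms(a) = [0.63, 0.77, 0.43]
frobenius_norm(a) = 1.20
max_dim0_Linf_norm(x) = 0.13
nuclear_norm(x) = 0.23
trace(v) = 1.77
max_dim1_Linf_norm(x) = 0.13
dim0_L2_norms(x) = [0.01, 0.17, 0.1]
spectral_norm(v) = 0.87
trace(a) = 1.83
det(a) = 0.12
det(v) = 0.10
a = v + x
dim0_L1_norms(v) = [1.07, 1.08, 0.92]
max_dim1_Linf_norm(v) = 0.64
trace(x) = 0.06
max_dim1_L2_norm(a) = 0.85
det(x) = -0.00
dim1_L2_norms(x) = [0.02, 0.14, 0.13]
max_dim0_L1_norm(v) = 1.08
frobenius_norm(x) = 0.19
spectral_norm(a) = 0.95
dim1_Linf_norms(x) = [0.02, 0.13, 0.1]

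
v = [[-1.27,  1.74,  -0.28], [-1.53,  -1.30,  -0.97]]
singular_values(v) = [2.23, 2.17]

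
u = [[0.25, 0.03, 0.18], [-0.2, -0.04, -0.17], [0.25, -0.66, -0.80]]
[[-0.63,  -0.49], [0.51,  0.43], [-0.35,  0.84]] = u@[[-2.15,-1.57], [0.45,-1.49], [-0.6,-0.31]]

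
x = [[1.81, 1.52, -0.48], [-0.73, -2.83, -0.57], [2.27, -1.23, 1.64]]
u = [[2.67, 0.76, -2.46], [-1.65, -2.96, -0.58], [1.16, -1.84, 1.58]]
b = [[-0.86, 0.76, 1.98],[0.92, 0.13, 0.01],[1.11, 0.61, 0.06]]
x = u + b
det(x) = -13.33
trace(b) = -0.67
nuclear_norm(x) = 7.90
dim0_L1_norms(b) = [2.89, 1.5, 2.05]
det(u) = -29.78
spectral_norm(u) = 4.37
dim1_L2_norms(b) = [2.29, 0.93, 1.27]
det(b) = 0.79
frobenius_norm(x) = 4.90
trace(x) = 0.62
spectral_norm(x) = 3.59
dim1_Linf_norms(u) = [2.67, 2.96, 1.84]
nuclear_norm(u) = 9.60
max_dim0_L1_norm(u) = 5.56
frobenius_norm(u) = 5.73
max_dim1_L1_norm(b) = 3.6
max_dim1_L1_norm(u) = 5.89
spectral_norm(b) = 2.33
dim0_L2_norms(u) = [3.35, 3.57, 2.98]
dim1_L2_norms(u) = [3.71, 3.44, 2.69]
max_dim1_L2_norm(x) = 3.06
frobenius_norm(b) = 2.78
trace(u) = 1.29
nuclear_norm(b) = 4.05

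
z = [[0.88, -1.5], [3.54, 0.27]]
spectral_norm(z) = 3.65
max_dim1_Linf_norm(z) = 3.54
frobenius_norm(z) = 3.95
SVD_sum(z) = [[0.93, -0.03], [3.53, -0.12]] + [[-0.05,-1.47], [0.01,0.39]]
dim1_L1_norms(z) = [2.38, 3.81]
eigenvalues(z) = [(0.57+2.28j), (0.57-2.28j)]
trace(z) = 1.15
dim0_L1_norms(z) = [4.42, 1.77]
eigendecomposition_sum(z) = [[0.44+1.10j, (-0.75+0.19j)], [1.77-0.45j, 0.13+1.18j]] + [[0.44-1.10j, -0.75-0.19j], [(1.77+0.45j), (0.13-1.18j)]]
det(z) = 5.55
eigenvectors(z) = [[0.07+0.54j, 0.07-0.54j], [(0.84+0j), (0.84-0j)]]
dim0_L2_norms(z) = [3.65, 1.52]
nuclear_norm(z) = 5.17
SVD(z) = [[-0.25, -0.97], [-0.97, 0.25]] @ diag([3.6493922281555404, 1.520143534367048]) @ [[-1.0, 0.03], [0.03, 1.0]]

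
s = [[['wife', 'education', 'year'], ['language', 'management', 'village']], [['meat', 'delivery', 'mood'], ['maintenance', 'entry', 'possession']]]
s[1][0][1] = 'delivery'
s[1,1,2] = 'possession'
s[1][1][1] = 'entry'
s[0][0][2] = 'year'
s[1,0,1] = 'delivery'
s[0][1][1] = 'management'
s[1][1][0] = 'maintenance'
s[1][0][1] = 'delivery'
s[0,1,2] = 'village'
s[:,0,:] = [['wife', 'education', 'year'], ['meat', 'delivery', 'mood']]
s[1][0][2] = 'mood'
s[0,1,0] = 'language'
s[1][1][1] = 'entry'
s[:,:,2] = [['year', 'village'], ['mood', 'possession']]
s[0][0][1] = 'education'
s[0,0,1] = 'education'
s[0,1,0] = 'language'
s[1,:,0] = ['meat', 'maintenance']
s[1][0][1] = 'delivery'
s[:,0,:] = [['wife', 'education', 'year'], ['meat', 'delivery', 'mood']]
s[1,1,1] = 'entry'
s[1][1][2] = 'possession'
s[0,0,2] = 'year'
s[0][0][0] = 'wife'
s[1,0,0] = 'meat'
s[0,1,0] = 'language'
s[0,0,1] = 'education'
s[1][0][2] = 'mood'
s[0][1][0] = 'language'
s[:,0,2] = ['year', 'mood']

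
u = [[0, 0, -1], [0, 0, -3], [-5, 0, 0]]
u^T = [[0, 0, -5], [0, 0, 0], [-1, -3, 0]]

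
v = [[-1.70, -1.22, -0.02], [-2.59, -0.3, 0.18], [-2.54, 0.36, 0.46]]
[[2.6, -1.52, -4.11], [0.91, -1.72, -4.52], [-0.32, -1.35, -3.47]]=v @ [[-0.10, 0.66, 1.72], [-2.00, 0.32, 0.95], [0.31, 0.47, 1.2]]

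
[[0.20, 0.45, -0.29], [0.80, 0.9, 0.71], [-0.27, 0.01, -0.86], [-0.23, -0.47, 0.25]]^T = [[0.2, 0.8, -0.27, -0.23], [0.45, 0.90, 0.01, -0.47], [-0.29, 0.71, -0.86, 0.25]]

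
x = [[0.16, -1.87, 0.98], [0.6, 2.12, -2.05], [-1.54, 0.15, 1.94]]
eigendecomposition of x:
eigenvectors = [[(0.74+0j), (-0.51+0.21j), -0.51-0.21j],  [0.35+0.00j, (0.65+0j), 0.65-0.00j],  [0.57+0.00j, -0.14-0.50j, (-0.14+0.5j)]]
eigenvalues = [(0.04+0j), (2.09+1.78j), (2.09-1.78j)]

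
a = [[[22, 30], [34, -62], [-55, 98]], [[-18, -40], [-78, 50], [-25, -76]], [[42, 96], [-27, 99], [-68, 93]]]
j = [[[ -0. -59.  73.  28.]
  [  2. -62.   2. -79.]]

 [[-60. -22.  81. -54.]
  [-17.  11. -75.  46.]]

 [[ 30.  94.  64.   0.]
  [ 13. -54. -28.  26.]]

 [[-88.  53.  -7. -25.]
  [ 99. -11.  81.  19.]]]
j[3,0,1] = 53.0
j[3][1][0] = 99.0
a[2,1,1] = 99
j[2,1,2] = -28.0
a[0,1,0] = 34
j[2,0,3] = 0.0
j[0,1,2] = 2.0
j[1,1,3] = 46.0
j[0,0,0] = -0.0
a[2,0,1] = 96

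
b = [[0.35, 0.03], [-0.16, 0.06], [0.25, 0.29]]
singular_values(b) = [0.5, 0.23]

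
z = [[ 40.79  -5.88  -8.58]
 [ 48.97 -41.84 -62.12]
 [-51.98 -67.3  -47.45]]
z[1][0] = 48.97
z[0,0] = 40.79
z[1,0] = 48.97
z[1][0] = 48.97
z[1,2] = -62.12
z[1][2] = -62.12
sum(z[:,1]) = -115.02000000000001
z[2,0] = -51.98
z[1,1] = -41.84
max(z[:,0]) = 48.97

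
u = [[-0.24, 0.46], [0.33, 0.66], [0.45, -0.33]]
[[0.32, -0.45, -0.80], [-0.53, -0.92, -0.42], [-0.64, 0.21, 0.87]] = u @ [[-1.47, -0.41, 1.07], [-0.07, -1.19, -1.17]]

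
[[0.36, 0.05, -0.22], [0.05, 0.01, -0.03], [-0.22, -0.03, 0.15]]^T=[[0.36, 0.05, -0.22],[0.05, 0.01, -0.03],[-0.22, -0.03, 0.15]]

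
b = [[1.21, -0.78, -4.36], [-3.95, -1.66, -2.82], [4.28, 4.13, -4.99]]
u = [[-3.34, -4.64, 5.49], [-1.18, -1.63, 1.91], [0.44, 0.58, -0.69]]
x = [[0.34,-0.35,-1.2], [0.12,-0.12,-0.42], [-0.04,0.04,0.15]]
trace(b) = -5.44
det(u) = 0.00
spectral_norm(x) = 1.38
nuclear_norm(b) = 16.01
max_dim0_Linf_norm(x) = 1.2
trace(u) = -5.66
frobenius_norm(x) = 1.38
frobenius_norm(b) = 10.38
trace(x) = 0.37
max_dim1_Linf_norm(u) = 5.49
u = x @ b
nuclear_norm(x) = 1.39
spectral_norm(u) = 8.46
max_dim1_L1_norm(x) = 1.89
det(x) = 0.00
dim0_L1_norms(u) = [4.96, 6.85, 8.09]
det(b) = 89.05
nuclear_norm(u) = 8.49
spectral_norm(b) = 8.49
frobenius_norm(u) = 8.46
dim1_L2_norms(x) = [1.3, 0.45, 0.16]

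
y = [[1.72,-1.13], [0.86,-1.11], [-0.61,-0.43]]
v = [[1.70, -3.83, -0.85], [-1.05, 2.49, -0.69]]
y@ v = [[4.11, -9.4, -0.68], [2.63, -6.06, 0.03], [-0.59, 1.27, 0.82]]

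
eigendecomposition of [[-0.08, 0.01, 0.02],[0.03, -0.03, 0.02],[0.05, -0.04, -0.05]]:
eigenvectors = [[(-0.69+0j), 0.15+0.18j, 0.15-0.18j], [(0.09+0j), 0.70+0.00j, (0.7-0j)], [(0.72+0j), (-0.19+0.64j), (-0.19-0.64j)]]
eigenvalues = [(-0.1+0j), (-0.03+0.03j), (-0.03-0.03j)]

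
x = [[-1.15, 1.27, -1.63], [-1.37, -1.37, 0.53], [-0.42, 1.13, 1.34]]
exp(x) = [[0.6,-0.32,-2.28], [-0.63,0.47,1.77], [-1.34,1.44,5.55]]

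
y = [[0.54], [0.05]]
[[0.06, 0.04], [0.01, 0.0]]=y @ [[0.12, 0.08]]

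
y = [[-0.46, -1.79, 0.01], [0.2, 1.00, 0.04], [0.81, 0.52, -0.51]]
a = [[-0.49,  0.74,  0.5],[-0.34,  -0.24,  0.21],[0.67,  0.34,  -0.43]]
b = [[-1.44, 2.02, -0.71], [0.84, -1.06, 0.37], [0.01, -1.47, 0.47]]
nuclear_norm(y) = 3.03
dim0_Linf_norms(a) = [0.67, 0.74, 0.5]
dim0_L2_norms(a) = [0.9, 0.85, 0.69]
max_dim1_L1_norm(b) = 4.17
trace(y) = 0.03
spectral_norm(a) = 1.14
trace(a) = -1.16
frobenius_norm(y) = 2.38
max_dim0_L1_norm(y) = 3.31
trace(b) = -2.03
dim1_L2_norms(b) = [2.58, 1.4, 1.54]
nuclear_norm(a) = 1.98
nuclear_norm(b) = 4.02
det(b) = 0.01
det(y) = -0.00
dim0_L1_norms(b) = [2.29, 4.55, 1.55]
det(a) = 0.00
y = b @ a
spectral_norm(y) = 2.24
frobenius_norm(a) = 1.42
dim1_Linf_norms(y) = [1.79, 1.0, 0.81]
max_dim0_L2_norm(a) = 0.9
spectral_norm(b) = 3.22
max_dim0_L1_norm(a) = 1.5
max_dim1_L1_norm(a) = 1.73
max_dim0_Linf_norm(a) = 0.74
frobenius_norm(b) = 3.32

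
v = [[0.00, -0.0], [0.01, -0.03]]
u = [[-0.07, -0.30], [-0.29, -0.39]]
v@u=[[0.0, 0.0], [0.01, 0.01]]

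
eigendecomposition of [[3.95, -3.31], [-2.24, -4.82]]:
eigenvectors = [[0.97, 0.33],[-0.23, 0.94]]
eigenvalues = [4.73, -5.6]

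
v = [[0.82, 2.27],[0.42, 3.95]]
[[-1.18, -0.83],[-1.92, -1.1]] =v@[[-0.14,  -0.35],[-0.47,  -0.24]]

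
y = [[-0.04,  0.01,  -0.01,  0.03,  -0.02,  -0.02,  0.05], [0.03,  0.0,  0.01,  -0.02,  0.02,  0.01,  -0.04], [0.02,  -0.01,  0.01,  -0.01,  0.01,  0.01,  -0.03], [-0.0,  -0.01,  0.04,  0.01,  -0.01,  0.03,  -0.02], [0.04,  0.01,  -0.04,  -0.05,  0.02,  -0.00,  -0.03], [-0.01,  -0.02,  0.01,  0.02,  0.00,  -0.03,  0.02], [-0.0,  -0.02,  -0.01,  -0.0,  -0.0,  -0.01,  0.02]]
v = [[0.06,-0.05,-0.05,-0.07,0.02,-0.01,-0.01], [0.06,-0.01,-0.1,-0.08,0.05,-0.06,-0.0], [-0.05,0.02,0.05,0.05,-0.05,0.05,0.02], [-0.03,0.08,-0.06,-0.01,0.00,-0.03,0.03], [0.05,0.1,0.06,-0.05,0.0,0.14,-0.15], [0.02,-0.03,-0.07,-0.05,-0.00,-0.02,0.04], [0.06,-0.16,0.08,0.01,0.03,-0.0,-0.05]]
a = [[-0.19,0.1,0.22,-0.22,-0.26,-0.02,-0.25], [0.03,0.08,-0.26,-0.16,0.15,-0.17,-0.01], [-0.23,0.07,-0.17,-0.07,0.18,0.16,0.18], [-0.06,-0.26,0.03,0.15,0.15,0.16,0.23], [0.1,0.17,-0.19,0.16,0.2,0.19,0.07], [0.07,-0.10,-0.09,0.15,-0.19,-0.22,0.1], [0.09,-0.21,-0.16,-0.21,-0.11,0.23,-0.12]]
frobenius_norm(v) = 0.42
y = a @ v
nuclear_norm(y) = 0.28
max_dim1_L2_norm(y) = 0.08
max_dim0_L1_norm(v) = 0.47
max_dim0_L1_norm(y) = 0.21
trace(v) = 0.02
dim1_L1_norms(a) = [1.26, 0.86, 1.06, 1.04, 1.08, 0.92, 1.13]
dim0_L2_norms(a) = [0.34, 0.41, 0.46, 0.44, 0.48, 0.47, 0.42]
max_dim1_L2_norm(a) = 0.52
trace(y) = -0.01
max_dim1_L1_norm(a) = 1.26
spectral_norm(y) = 0.13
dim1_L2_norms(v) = [0.12, 0.16, 0.12, 0.11, 0.25, 0.1, 0.2]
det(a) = -0.00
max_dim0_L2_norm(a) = 0.48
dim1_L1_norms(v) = [0.27, 0.36, 0.29, 0.24, 0.55, 0.23, 0.39]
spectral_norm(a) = 0.72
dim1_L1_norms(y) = [0.18, 0.13, 0.1, 0.12, 0.19, 0.11, 0.06]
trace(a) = -0.27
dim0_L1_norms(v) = [0.33, 0.45, 0.47, 0.32, 0.15, 0.31, 0.3]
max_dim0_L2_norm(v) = 0.21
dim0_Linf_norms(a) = [0.23, 0.26, 0.26, 0.22, 0.26, 0.23, 0.25]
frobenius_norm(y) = 0.16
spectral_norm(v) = 0.27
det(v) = 0.00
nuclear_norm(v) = 0.79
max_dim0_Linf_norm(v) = 0.16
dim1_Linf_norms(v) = [0.07, 0.1, 0.05, 0.08, 0.15, 0.07, 0.16]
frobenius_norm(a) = 1.15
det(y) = 0.00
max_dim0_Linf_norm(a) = 0.26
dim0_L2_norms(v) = [0.13, 0.21, 0.18, 0.14, 0.08, 0.16, 0.17]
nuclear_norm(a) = 2.68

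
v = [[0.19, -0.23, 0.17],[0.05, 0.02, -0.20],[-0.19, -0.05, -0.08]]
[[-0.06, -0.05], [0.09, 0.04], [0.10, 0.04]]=v @ [[-0.22, -0.09], [-0.31, -0.05], [-0.52, -0.24]]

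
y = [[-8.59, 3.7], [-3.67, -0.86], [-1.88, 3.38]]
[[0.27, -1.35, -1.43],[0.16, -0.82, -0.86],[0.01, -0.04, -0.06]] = y @[[-0.04, 0.20, 0.21], [-0.02, 0.10, 0.10]]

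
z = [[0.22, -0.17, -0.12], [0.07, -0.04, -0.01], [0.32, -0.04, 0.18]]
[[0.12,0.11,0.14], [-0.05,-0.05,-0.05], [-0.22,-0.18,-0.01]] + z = [[0.34, -0.06, 0.02], [0.02, -0.09, -0.06], [0.1, -0.22, 0.17]]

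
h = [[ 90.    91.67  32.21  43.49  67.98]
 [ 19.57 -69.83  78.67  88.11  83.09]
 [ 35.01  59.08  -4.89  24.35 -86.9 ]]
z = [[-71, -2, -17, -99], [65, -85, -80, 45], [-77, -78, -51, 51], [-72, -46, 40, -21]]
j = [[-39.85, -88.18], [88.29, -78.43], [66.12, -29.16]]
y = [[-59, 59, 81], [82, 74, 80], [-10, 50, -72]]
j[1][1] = -78.43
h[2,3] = 24.35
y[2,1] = 50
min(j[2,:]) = -29.16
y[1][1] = 74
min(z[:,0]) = -77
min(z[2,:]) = -78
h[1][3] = 88.11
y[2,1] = 50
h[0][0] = 90.0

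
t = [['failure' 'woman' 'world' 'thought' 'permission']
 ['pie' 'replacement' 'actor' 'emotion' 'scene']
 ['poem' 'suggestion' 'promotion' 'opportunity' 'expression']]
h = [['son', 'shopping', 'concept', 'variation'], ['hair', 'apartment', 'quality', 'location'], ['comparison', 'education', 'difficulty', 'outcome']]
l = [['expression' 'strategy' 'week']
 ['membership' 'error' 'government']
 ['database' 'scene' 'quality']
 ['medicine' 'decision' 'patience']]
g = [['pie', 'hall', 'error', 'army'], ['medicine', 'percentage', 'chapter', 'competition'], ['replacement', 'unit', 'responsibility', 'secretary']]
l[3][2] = 'patience'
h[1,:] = ['hair', 'apartment', 'quality', 'location']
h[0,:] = ['son', 'shopping', 'concept', 'variation']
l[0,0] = 'expression'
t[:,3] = ['thought', 'emotion', 'opportunity']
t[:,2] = ['world', 'actor', 'promotion']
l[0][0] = 'expression'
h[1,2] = 'quality'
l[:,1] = ['strategy', 'error', 'scene', 'decision']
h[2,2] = 'difficulty'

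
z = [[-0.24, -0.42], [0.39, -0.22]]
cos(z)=[[1.05, -0.1],[0.09, 1.06]]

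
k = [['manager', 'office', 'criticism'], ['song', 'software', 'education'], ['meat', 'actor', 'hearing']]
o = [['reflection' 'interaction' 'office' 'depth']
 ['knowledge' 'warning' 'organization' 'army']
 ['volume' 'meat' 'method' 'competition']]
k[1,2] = 'education'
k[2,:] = ['meat', 'actor', 'hearing']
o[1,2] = 'organization'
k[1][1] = 'software'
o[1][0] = 'knowledge'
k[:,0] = ['manager', 'song', 'meat']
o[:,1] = ['interaction', 'warning', 'meat']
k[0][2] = 'criticism'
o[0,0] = 'reflection'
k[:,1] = ['office', 'software', 'actor']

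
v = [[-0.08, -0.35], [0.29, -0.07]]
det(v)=0.107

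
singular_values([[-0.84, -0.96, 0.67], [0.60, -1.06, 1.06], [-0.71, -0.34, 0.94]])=[2.14, 1.19, 0.46]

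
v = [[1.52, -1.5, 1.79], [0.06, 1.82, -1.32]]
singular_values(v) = [3.4, 1.11]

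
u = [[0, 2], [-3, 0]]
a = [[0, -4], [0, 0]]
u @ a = [[0, 0], [0, 12]]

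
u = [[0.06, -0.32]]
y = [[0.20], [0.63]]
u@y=[[-0.19]]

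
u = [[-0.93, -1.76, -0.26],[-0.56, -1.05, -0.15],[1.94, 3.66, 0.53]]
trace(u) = -1.45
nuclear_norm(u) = 4.79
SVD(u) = [[-0.42, 0.78, 0.47], [-0.25, -0.60, 0.76], [0.87, 0.2, 0.45]] @ diag([4.786309044088352, 0.006625388295006297, 0.0013559896748186844]) @ [[0.46, 0.88, 0.13], [0.56, -0.18, -0.81], [-0.69, 0.45, -0.57]]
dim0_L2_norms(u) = [2.22, 4.19, 0.61]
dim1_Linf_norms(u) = [1.76, 1.05, 3.66]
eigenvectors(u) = [[0.42, 0.40, -0.82], [0.25, -0.34, 0.37], [-0.87, 0.85, 0.43]]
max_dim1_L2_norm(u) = 4.18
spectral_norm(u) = 4.79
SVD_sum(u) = [[-0.93, -1.76, -0.26], [-0.56, -1.05, -0.15], [1.94, 3.66, 0.53]] + [[0.0, -0.0, -0.0], [-0.0, 0.00, 0.00], [0.00, -0.0, -0.00]] + [[-0.00, 0.00, -0.0], [-0.0, 0.00, -0.0], [-0.0, 0.0, -0.00]]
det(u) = 0.00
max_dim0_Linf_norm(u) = 3.66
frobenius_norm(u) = 4.79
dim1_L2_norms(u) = [2.01, 1.2, 4.18]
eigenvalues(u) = [-1.45, -0.0, 0.01]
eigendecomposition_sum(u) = [[-0.93,-1.74,-0.25], [-0.56,-1.06,-0.15], [1.94,3.66,0.53]] + [[-0.0,-0.00,-0.00], [0.0,0.0,0.00], [-0.00,-0.01,-0.00]] + [[-0.00, -0.01, -0.00], [0.00, 0.01, 0.0], [0.00, 0.01, 0.0]]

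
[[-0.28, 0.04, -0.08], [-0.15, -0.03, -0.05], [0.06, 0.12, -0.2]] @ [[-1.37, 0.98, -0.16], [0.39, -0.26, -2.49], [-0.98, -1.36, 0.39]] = [[0.48,-0.18,-0.09], [0.24,-0.07,0.08], [0.16,0.3,-0.39]]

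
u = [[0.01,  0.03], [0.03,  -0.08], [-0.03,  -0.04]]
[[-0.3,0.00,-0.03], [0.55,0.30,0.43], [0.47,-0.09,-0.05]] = u@[[-4.36, 5.45, 5.92], [-8.56, -1.76, -3.13]]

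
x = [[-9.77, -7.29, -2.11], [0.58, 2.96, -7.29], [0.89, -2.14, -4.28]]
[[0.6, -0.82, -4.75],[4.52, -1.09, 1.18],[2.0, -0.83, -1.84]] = x @ [[-0.06, 0.01, -0.02], [0.16, 0.05, 0.65], [-0.56, 0.17, 0.10]]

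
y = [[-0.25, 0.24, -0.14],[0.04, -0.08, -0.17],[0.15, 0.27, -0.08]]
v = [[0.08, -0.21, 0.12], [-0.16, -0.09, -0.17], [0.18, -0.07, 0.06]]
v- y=[[0.33,  -0.45,  0.26], [-0.2,  -0.01,  0.00], [0.03,  -0.34,  0.14]]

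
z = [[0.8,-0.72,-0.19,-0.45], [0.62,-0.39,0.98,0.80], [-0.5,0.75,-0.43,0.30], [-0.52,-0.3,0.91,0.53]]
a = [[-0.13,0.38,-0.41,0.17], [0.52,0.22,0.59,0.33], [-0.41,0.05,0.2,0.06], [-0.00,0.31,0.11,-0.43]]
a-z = [[-0.93, 1.10, -0.22, 0.62], [-0.1, 0.61, -0.39, -0.47], [0.09, -0.70, 0.63, -0.24], [0.52, 0.61, -0.80, -0.96]]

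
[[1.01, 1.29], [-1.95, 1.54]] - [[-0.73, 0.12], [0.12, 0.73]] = [[1.74, 1.17], [-2.07, 0.81]]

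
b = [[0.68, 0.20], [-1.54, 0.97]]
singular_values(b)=[1.88, 0.51]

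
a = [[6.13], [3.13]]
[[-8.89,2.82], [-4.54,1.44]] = a @ [[-1.45, 0.46]]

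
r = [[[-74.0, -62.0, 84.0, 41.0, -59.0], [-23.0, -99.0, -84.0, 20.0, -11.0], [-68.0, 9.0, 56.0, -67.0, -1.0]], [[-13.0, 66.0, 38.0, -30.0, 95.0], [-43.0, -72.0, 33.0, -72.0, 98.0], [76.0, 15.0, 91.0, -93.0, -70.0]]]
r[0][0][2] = 84.0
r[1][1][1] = -72.0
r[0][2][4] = -1.0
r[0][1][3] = 20.0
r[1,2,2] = 91.0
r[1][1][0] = -43.0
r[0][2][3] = -67.0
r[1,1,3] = -72.0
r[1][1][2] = 33.0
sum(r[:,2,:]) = -52.0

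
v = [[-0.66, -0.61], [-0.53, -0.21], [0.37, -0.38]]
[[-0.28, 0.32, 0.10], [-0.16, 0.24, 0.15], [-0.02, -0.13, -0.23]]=v @[[0.20, -0.42, -0.38],[0.25, -0.07, 0.24]]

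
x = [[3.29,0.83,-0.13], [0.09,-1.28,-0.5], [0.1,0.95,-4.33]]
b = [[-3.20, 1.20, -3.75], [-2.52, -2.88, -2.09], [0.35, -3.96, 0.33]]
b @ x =[[-10.8, -7.75, 16.05], [-8.76, -0.39, 10.82], [0.83, 5.67, 0.51]]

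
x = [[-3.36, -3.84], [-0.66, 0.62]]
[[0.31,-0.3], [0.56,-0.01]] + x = [[-3.05, -4.14], [-0.10, 0.61]]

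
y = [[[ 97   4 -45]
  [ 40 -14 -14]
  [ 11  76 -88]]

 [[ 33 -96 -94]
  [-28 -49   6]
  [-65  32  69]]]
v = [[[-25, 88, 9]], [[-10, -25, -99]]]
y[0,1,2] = -14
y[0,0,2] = -45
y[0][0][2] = -45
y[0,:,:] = [[97, 4, -45], [40, -14, -14], [11, 76, -88]]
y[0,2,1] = 76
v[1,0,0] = -10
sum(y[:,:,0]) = 88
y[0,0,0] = 97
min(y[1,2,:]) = -65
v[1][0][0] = -10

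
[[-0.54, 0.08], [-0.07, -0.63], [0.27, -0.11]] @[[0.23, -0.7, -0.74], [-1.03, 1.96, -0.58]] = [[-0.21, 0.53, 0.35], [0.63, -1.19, 0.42], [0.18, -0.4, -0.14]]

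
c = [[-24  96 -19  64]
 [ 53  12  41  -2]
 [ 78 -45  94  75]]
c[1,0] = 53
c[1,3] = -2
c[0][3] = 64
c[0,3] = 64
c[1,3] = -2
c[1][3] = -2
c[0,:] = [-24, 96, -19, 64]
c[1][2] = 41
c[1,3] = -2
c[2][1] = -45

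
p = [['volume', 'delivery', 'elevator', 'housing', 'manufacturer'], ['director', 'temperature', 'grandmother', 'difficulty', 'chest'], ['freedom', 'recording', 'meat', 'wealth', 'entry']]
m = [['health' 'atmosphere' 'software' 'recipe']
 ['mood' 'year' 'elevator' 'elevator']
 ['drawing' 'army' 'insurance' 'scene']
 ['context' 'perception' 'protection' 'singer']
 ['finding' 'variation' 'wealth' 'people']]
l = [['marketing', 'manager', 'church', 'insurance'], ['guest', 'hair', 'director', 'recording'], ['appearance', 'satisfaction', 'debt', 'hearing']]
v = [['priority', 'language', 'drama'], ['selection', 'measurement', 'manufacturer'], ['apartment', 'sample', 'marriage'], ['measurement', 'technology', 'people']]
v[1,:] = ['selection', 'measurement', 'manufacturer']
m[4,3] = 'people'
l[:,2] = ['church', 'director', 'debt']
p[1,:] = ['director', 'temperature', 'grandmother', 'difficulty', 'chest']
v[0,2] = 'drama'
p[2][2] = 'meat'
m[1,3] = 'elevator'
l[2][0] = 'appearance'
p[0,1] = 'delivery'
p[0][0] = 'volume'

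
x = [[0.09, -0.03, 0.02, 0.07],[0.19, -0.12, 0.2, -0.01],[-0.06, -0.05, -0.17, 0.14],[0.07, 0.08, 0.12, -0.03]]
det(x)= 0.000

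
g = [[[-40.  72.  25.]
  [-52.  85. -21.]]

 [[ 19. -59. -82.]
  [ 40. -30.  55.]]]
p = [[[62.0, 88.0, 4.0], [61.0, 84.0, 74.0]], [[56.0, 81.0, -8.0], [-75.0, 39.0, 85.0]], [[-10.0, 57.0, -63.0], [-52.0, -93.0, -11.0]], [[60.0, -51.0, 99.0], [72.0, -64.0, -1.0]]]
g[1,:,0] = [19.0, 40.0]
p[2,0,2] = -63.0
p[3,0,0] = 60.0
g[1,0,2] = -82.0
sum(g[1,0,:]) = -122.0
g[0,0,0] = -40.0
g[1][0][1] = -59.0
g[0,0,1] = 72.0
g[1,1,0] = 40.0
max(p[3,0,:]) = 99.0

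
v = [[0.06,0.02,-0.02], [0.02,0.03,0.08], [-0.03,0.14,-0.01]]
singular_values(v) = [0.15, 0.08, 0.07]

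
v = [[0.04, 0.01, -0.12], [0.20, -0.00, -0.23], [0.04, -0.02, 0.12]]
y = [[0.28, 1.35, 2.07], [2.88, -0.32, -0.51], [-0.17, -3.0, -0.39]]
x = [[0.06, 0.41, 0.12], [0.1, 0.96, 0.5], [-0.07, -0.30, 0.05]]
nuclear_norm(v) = 0.45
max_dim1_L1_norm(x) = 1.56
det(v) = -0.00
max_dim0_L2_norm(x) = 1.09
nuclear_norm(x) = 1.39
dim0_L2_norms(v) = [0.21, 0.02, 0.29]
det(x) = -0.00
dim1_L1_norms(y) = [3.7, 3.71, 3.56]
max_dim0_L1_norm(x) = 1.67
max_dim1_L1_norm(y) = 3.71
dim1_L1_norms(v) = [0.17, 0.43, 0.18]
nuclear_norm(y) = 8.11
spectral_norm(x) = 1.19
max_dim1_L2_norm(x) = 1.09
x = v @ y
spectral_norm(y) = 3.61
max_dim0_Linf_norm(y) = 3.0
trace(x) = 1.07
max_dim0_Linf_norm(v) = 0.23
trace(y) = -0.43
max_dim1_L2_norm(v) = 0.3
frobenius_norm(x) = 1.21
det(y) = -16.76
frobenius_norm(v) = 0.35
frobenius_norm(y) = 4.90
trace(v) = 0.16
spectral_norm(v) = 0.34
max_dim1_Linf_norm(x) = 0.96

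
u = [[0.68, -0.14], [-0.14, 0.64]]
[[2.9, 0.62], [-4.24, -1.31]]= u @ [[3.03, 0.51],[-5.97, -1.94]]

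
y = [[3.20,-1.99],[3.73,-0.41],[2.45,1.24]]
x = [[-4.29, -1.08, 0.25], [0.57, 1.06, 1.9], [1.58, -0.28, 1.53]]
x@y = [[-17.14, 9.29], [10.43, 0.79], [7.76, -1.13]]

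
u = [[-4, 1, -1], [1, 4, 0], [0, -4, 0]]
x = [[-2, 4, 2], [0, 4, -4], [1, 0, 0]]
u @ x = [[7, -12, -12], [-2, 20, -14], [0, -16, 16]]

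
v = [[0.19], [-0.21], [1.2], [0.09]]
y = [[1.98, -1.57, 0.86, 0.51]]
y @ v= [[1.78]]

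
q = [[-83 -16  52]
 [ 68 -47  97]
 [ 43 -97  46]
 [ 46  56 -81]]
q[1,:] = [68, -47, 97]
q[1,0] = 68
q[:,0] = [-83, 68, 43, 46]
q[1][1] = -47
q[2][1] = -97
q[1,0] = 68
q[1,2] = 97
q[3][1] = 56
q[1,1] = -47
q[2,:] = [43, -97, 46]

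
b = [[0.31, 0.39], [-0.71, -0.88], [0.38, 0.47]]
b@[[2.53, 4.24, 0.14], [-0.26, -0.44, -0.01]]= [[0.68, 1.14, 0.04], [-1.57, -2.62, -0.09], [0.84, 1.40, 0.05]]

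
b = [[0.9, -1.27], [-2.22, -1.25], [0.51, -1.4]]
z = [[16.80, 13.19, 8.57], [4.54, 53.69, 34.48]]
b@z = [[9.35, -56.32, -36.08], [-42.97, -96.39, -62.13], [2.21, -68.44, -43.9]]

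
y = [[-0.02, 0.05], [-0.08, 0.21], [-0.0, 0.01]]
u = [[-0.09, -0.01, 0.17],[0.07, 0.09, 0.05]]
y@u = [[0.01,  0.00,  -0.0], [0.02,  0.02,  -0.00], [0.00,  0.00,  0.0]]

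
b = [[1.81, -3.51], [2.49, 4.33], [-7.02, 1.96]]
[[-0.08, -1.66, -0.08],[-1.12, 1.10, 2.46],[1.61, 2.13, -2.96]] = b@[[-0.26, -0.20, 0.5], [-0.11, 0.37, 0.28]]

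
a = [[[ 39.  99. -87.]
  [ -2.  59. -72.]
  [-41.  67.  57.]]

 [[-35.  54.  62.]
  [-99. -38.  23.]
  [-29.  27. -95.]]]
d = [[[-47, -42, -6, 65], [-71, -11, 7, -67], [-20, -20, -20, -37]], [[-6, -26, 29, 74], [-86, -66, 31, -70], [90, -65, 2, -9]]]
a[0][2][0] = -41.0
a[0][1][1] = 59.0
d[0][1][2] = 7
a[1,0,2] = 62.0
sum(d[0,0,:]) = -30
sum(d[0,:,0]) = -138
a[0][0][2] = -87.0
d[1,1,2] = 31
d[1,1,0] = -86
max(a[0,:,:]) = 99.0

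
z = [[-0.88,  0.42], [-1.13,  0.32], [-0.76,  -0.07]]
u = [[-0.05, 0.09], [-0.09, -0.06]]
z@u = [[0.01, -0.10], [0.03, -0.12], [0.04, -0.06]]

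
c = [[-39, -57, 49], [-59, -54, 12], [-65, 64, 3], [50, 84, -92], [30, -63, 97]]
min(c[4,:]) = -63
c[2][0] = -65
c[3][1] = 84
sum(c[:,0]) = -83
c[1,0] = -59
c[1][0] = -59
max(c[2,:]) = 64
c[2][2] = 3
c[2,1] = 64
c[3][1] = 84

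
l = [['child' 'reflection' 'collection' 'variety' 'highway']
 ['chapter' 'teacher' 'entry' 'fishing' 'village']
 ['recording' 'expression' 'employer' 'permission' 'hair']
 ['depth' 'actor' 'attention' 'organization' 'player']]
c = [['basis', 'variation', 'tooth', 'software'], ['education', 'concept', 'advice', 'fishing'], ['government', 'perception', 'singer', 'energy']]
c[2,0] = 'government'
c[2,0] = 'government'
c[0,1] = 'variation'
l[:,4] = ['highway', 'village', 'hair', 'player']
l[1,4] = 'village'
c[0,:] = ['basis', 'variation', 'tooth', 'software']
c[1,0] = 'education'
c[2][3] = 'energy'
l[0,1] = 'reflection'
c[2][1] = 'perception'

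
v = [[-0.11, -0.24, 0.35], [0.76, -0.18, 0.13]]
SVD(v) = [[0.01, 1.0], [1.00, -0.01]] @ diag([0.7918079477593559, 0.43833796762899413]) @ [[0.96, -0.23, 0.17], [-0.27, -0.54, 0.79]]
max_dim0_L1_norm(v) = 0.87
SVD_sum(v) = [[0.01,-0.0,0.00],[0.76,-0.18,0.13]] + [[-0.12, -0.24, 0.35], [0.0, 0.0, -0.00]]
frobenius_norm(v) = 0.91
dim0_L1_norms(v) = [0.87, 0.42, 0.48]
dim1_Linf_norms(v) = [0.35, 0.76]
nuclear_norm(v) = 1.23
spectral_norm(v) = 0.79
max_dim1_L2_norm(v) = 0.79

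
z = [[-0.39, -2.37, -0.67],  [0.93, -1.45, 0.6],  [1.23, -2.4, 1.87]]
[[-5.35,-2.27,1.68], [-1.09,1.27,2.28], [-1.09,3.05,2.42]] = z @ [[0.89, 1.02, 1.84], [1.79, 0.38, -0.76], [1.13, 1.45, -0.89]]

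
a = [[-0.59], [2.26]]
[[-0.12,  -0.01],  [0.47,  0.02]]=a @ [[0.21, 0.01]]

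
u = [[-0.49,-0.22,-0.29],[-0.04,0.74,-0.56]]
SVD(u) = [[0.04,1.0], [1.00,-0.04]] @ diag([0.9292743779051714, 0.6097943346481309]) @ [[-0.06, 0.79, -0.61], [-0.80, -0.41, -0.44]]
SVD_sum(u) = [[-0.00, 0.03, -0.02], [-0.06, 0.73, -0.57]] + [[-0.49, -0.25, -0.27],[0.02, 0.01, 0.01]]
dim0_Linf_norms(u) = [0.49, 0.74, 0.56]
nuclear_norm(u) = 1.54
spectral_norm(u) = 0.93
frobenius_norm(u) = 1.11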